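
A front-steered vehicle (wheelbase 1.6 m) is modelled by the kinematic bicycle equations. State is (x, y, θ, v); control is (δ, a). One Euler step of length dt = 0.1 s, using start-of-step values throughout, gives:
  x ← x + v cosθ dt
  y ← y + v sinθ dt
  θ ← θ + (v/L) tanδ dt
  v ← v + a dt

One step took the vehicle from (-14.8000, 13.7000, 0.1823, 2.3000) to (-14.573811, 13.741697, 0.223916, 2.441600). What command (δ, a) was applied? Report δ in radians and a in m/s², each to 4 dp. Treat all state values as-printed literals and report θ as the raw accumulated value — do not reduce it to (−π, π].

a = (v'−v)/dt = (0.141600)/0.1 = 1.4160
Δθ = θ'−θ = 0.041616;  (v·dt/L) = 2.3000·0.1/1.6 = 0.143750
tan δ = Δθ·L/(v·dt) = 0.289503  →  δ = 0.2818

δ = 0.2818, a = 1.4160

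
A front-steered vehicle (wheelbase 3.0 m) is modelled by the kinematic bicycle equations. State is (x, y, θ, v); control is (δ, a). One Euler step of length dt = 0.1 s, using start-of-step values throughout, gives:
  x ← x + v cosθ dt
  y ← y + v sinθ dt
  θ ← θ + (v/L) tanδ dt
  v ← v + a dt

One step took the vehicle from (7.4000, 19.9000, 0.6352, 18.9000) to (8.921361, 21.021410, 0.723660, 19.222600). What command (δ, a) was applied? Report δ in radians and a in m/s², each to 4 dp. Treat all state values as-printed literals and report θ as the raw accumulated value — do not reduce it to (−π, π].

a = (v'−v)/dt = (0.322600)/0.1 = 3.2260
Δθ = θ'−θ = 0.088460;  (v·dt/L) = 18.9000·0.1/3.0 = 0.630000
tan δ = Δθ·L/(v·dt) = 0.140413  →  δ = 0.1395

δ = 0.1395, a = 3.2260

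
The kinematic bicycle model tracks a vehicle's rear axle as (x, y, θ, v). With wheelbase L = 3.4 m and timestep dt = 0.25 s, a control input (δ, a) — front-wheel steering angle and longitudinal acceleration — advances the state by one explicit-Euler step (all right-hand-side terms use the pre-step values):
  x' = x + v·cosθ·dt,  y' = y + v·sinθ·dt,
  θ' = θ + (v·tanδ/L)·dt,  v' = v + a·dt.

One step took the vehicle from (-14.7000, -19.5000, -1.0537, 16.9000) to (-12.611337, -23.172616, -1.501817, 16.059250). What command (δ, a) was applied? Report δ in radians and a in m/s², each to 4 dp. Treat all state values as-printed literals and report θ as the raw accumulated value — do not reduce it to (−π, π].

δ = -0.3461, a = -3.3630

a = (v'−v)/dt = (-0.840750)/0.25 = -3.3630
Δθ = θ'−θ = -0.448117;  (v·dt/L) = 16.9000·0.25/3.4 = 1.242647
tan δ = Δθ·L/(v·dt) = -0.360615  →  δ = -0.3461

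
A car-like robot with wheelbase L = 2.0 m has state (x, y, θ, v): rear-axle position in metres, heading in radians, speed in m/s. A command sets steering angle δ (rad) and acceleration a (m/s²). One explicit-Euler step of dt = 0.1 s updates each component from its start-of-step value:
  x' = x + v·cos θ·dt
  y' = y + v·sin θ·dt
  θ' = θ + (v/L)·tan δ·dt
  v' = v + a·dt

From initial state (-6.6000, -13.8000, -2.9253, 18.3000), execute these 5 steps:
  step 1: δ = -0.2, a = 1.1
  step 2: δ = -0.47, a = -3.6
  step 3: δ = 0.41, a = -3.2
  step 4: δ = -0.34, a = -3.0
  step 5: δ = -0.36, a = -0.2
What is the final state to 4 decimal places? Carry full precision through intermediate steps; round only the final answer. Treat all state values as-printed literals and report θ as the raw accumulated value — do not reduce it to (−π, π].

(-15.2667, -12.7961, -3.8277, 17.4100)

after step 1 (δ=-0.2, a=1.1): (-8.387361, -14.192737, -3.110780, 18.410000)
after step 2 (δ=-0.47, a=-3.6): (-10.227487, -14.249454, -3.578362, 18.050000)
after step 3 (δ=0.41, a=-3.2): (-11.863039, -13.485913, -3.186108, 17.730000)
after step 4 (δ=-0.34, a=-3.0): (-13.634282, -13.407014, -3.499695, 17.430000)
after step 5 (δ=-0.36, a=-0.2): (-15.266712, -12.796096, -3.827730, 17.410000)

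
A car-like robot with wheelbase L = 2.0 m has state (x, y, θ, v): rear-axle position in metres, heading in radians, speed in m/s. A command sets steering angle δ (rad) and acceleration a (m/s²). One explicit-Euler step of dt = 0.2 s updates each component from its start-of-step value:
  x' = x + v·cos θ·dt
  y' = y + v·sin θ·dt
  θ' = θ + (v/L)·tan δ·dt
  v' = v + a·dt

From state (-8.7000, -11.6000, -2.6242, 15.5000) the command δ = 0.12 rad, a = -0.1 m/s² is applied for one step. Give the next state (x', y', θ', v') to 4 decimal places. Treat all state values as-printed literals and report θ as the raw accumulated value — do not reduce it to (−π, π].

x' = -8.7000 + 15.5000·cos(-2.6242)·0.2 = -11.3942
y' = -11.6000 + 15.5000·sin(-2.6242)·0.2 = -13.1333
θ' = -2.6242 + (15.5000/2.0)·tan(0.12)·0.2 = -2.4373
v' = 15.5000 − 0.1000·0.2 = 15.4800

(-11.3942, -13.1333, -2.4373, 15.4800)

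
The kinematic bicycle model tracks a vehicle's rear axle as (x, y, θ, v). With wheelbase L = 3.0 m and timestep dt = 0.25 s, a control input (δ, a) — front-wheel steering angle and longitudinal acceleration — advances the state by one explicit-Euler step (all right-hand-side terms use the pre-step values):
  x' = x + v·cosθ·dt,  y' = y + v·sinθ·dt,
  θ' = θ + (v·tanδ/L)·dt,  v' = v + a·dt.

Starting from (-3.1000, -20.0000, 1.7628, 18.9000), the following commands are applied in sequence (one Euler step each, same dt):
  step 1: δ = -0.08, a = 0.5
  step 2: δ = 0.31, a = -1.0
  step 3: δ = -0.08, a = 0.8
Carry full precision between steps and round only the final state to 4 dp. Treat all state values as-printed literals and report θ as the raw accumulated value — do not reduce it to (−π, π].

after step 1 (δ=-0.08, a=0.5): (-4.001653, -15.361827, 1.636531, 19.025000)
after step 2 (δ=0.31, a=-1.0): (-4.314077, -10.615849, 2.144383, 18.775000)
after step 3 (δ=-0.08, a=0.8): (-6.861132, -6.673287, 2.018949, 18.975000)

(-6.8611, -6.6733, 2.0189, 18.9750)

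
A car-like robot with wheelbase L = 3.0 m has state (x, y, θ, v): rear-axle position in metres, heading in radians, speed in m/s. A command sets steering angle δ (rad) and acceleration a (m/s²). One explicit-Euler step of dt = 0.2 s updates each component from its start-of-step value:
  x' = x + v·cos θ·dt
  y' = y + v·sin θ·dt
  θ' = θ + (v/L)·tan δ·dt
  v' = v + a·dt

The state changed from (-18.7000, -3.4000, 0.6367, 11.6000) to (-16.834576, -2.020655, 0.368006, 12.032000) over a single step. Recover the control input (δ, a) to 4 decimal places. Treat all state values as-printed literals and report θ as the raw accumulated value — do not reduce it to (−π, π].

a = (v'−v)/dt = (0.432000)/0.2 = 2.1600
Δθ = θ'−θ = -0.268694;  (v·dt/L) = 11.6000·0.2/3.0 = 0.773333
tan δ = Δθ·L/(v·dt) = -0.347449  →  δ = -0.3344

δ = -0.3344, a = 2.1600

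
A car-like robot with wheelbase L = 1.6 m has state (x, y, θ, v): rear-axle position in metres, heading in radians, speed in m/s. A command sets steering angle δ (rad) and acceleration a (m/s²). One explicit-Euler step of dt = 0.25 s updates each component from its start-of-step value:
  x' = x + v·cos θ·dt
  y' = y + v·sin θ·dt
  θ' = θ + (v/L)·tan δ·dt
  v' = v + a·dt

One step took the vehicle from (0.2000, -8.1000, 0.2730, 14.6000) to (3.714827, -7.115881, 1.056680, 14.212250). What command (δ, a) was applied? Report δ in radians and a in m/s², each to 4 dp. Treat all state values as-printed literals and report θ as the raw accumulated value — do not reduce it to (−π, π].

δ = 0.3309, a = -1.5510

a = (v'−v)/dt = (-0.387750)/0.25 = -1.5510
Δθ = θ'−θ = 0.783680;  (v·dt/L) = 14.6000·0.25/1.6 = 2.281250
tan δ = Δθ·L/(v·dt) = 0.343531  →  δ = 0.3309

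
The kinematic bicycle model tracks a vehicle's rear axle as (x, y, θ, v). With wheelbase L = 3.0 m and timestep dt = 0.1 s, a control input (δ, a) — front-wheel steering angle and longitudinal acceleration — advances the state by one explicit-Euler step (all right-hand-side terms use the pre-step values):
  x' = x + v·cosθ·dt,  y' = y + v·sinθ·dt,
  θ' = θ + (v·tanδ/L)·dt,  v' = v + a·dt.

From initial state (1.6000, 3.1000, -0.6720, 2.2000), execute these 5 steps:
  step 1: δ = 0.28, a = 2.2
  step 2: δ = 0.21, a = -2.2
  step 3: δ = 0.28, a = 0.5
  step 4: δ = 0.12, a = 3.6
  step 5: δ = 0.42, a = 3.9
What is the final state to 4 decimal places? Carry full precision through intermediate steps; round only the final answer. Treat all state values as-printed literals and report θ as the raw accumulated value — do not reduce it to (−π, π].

(2.5409, 2.4086, -0.5647, 3.0000)

after step 1 (δ=0.28, a=2.2): (1.772167, 2.963038, -0.650913, 2.420000)
after step 2 (δ=0.21, a=-2.2): (1.964686, 2.816408, -0.633719, 2.200000)
after step 3 (δ=0.28, a=0.5): (2.141968, 2.686136, -0.612632, 2.250000)
after step 4 (δ=0.12, a=3.6): (2.326049, 2.556755, -0.603588, 2.610000)
after step 5 (δ=0.42, a=3.9): (2.540932, 2.408612, -0.564737, 3.000000)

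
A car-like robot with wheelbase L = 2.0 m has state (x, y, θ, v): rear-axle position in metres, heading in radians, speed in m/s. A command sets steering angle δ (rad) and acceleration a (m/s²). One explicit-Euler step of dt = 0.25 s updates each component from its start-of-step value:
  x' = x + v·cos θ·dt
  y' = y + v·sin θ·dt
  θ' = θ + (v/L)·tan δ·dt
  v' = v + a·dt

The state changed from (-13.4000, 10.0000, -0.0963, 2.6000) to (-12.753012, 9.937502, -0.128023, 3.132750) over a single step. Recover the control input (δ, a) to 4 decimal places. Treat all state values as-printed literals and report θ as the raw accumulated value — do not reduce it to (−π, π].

δ = -0.0973, a = 2.1310

a = (v'−v)/dt = (0.532750)/0.25 = 2.1310
Δθ = θ'−θ = -0.031723;  (v·dt/L) = 2.6000·0.25/2.0 = 0.325000
tan δ = Δθ·L/(v·dt) = -0.097609  →  δ = -0.0973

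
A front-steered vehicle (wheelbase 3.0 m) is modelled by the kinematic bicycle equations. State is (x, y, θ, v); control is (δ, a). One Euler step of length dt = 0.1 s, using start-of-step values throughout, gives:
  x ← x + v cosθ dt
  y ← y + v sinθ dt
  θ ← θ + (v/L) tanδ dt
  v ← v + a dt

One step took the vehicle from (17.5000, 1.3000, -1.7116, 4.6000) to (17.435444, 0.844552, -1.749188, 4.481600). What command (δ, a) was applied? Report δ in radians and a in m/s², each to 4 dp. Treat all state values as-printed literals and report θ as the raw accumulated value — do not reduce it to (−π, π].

a = (v'−v)/dt = (-0.118400)/0.1 = -1.1840
Δθ = θ'−θ = -0.037588;  (v·dt/L) = 4.6000·0.1/3.0 = 0.153333
tan δ = Δθ·L/(v·dt) = -0.245139  →  δ = -0.2404

δ = -0.2404, a = -1.1840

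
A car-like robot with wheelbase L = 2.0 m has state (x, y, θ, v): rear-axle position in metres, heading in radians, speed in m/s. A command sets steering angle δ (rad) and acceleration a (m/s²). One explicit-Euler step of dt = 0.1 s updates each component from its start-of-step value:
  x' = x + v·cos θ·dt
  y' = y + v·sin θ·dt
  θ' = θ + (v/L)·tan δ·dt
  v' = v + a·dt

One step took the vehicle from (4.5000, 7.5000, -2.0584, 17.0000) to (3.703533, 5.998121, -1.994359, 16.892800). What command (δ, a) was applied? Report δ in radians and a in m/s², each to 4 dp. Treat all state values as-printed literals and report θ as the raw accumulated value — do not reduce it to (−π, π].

δ = 0.0752, a = -1.0720

a = (v'−v)/dt = (-0.107200)/0.1 = -1.0720
Δθ = θ'−θ = 0.064041;  (v·dt/L) = 17.0000·0.1/2.0 = 0.850000
tan δ = Δθ·L/(v·dt) = 0.075342  →  δ = 0.0752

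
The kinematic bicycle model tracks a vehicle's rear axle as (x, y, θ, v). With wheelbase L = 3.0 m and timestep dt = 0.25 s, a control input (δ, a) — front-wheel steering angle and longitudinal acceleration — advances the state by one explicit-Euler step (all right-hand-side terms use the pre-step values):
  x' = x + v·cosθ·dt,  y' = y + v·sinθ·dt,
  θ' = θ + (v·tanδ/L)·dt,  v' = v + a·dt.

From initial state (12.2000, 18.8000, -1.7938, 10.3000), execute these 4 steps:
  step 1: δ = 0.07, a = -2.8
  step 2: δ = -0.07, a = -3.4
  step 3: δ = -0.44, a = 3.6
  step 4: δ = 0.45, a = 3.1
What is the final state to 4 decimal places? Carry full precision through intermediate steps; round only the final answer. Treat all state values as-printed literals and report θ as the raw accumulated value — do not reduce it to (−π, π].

after step 1 (δ=0.07, a=-2.8): (11.630513, 16.288763, -1.733618, 9.600000)
after step 2 (δ=-0.07, a=-3.4): (11.241465, 13.920506, -1.789710, 8.750000)
after step 3 (δ=-0.44, a=3.6): (10.766407, 11.785213, -2.132987, 9.650000)
after step 4 (δ=0.45, a=3.1): (9.480445, 9.744023, -1.744531, 10.425000)

(9.4804, 9.7440, -1.7445, 10.4250)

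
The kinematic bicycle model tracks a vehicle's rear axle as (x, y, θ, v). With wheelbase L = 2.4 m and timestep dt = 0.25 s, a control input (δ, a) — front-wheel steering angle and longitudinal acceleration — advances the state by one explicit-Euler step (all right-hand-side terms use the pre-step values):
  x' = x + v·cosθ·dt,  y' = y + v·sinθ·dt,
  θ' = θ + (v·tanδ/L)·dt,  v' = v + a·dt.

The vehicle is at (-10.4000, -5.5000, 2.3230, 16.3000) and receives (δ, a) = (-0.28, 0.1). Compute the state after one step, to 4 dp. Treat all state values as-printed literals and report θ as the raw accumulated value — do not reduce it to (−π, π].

x' = -10.4000 + 16.3000·cos(2.3230)·0.25 = -13.1842
y' = -5.5000 + 16.3000·sin(2.3230)·0.25 = -2.5245
θ' = 2.3230 + (16.3000/2.4)·tan(-0.28)·0.25 = 1.8348
v' = 16.3000 + 0.1000·0.25 = 16.3250

(-13.1842, -2.5245, 1.8348, 16.3250)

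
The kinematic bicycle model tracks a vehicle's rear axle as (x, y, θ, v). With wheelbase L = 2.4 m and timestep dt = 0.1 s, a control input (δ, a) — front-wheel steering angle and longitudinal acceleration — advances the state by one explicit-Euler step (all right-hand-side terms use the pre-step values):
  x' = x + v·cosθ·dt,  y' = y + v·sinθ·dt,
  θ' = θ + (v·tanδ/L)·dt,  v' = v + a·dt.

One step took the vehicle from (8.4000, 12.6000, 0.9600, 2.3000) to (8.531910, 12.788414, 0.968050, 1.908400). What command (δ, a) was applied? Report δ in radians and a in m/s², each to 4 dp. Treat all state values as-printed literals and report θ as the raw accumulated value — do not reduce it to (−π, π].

δ = 0.0838, a = -3.9160

a = (v'−v)/dt = (-0.391600)/0.1 = -3.9160
Δθ = θ'−θ = 0.008050;  (v·dt/L) = 2.3000·0.1/2.4 = 0.095833
tan δ = Δθ·L/(v·dt) = 0.084000  →  δ = 0.0838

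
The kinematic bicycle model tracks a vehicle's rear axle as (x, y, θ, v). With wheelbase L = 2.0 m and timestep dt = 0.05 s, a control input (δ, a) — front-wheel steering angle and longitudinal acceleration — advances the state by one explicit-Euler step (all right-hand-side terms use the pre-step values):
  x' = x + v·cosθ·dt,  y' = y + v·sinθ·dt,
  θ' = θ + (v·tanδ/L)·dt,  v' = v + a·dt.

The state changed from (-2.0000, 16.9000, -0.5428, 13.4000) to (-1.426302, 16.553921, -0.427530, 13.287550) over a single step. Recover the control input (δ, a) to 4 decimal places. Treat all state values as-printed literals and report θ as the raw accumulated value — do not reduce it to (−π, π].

a = (v'−v)/dt = (-0.112450)/0.05 = -2.2490
Δθ = θ'−θ = 0.115270;  (v·dt/L) = 13.4000·0.05/2.0 = 0.335000
tan δ = Δθ·L/(v·dt) = 0.344090  →  δ = 0.3314

δ = 0.3314, a = -2.2490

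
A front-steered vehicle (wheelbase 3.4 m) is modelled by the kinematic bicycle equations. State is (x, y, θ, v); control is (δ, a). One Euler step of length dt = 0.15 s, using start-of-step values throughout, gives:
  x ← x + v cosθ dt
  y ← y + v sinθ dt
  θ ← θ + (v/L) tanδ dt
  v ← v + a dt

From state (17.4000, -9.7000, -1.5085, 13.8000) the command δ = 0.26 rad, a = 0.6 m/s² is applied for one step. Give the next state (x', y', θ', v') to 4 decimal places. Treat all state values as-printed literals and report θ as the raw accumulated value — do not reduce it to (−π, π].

x' = 17.4000 + 13.8000·cos(-1.5085)·0.15 = 17.5289
y' = -9.7000 + 13.8000·sin(-1.5085)·0.15 = -11.7660
θ' = -1.5085 + (13.8000/3.4)·tan(0.26)·0.15 = -1.3465
v' = 13.8000 + 0.6000·0.15 = 13.8900

(17.5289, -11.7660, -1.3465, 13.8900)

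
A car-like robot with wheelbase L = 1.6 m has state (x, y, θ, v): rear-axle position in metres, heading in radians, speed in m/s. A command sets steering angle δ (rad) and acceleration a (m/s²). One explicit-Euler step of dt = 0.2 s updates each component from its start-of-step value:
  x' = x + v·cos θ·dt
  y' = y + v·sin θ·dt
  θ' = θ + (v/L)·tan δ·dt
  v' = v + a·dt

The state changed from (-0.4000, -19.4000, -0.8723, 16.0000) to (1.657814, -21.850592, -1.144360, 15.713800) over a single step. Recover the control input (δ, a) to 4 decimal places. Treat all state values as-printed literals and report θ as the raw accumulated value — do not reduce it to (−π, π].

a = (v'−v)/dt = (-0.286200)/0.2 = -1.4310
Δθ = θ'−θ = -0.272060;  (v·dt/L) = 16.0000·0.2/1.6 = 2.000000
tan δ = Δθ·L/(v·dt) = -0.136030  →  δ = -0.1352

δ = -0.1352, a = -1.4310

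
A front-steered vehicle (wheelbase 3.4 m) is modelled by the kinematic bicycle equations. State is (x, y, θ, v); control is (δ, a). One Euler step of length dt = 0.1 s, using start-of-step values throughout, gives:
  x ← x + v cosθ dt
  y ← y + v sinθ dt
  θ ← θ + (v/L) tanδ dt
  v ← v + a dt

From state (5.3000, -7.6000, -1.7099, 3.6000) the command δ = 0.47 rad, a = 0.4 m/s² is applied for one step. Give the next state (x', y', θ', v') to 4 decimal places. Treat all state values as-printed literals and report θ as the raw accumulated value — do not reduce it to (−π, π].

x' = 5.3000 + 3.6000·cos(-1.7099)·0.1 = 5.2501
y' = -7.6000 + 3.6000·sin(-1.7099)·0.1 = -7.9565
θ' = -1.7099 + (3.6000/3.4)·tan(0.47)·0.1 = -1.6561
v' = 3.6000 + 0.4000·0.1 = 3.6400

(5.2501, -7.9565, -1.6561, 3.6400)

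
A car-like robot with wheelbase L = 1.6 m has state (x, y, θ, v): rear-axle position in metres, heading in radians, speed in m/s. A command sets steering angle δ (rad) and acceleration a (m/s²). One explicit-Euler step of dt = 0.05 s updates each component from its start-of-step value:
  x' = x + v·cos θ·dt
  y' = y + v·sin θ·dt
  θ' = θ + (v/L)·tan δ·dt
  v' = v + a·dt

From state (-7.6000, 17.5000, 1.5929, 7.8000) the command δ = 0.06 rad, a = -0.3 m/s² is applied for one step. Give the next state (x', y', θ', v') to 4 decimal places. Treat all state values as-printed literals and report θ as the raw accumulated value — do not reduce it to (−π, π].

x' = -7.6000 + 7.8000·cos(1.5929)·0.05 = -7.6086
y' = 17.5000 + 7.8000·sin(1.5929)·0.05 = 17.8899
θ' = 1.5929 + (7.8000/1.6)·tan(0.06)·0.05 = 1.6075
v' = 7.8000 − 0.3000·0.05 = 7.7850

(-7.6086, 17.8899, 1.6075, 7.7850)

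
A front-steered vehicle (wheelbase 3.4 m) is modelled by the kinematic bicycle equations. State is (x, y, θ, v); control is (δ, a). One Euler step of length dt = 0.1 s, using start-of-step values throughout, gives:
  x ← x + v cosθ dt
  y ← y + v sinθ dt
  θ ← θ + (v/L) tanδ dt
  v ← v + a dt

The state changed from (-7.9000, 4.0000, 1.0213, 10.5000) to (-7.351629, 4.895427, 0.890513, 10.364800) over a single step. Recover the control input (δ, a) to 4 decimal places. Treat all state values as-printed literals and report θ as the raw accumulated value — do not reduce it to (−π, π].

a = (v'−v)/dt = (-0.135200)/0.1 = -1.3520
Δθ = θ'−θ = -0.130787;  (v·dt/L) = 10.5000·0.1/3.4 = 0.308824
tan δ = Δθ·L/(v·dt) = -0.423501  →  δ = -0.4006

δ = -0.4006, a = -1.3520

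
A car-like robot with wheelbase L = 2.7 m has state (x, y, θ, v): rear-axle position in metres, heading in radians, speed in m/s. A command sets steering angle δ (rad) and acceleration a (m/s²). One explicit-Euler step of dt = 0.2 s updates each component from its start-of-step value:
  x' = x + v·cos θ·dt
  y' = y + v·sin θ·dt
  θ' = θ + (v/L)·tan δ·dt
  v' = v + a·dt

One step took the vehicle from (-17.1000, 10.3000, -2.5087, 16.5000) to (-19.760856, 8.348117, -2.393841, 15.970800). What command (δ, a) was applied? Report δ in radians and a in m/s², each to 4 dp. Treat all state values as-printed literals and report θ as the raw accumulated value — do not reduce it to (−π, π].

a = (v'−v)/dt = (-0.529200)/0.2 = -2.6460
Δθ = θ'−θ = 0.114859;  (v·dt/L) = 16.5000·0.2/2.7 = 1.222222
tan δ = Δθ·L/(v·dt) = 0.093976  →  δ = 0.0937

δ = 0.0937, a = -2.6460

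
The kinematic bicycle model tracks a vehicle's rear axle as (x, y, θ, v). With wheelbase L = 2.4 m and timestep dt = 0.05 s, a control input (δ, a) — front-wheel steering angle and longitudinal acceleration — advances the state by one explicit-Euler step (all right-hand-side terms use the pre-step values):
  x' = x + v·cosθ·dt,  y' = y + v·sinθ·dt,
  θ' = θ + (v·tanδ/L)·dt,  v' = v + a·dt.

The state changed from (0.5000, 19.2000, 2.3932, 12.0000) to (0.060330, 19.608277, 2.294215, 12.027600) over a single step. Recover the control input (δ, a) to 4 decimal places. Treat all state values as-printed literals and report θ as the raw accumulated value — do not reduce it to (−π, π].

δ = -0.3770, a = 0.5520

a = (v'−v)/dt = (0.027600)/0.05 = 0.5520
Δθ = θ'−θ = -0.098985;  (v·dt/L) = 12.0000·0.05/2.4 = 0.250000
tan δ = Δθ·L/(v·dt) = -0.395940  →  δ = -0.3770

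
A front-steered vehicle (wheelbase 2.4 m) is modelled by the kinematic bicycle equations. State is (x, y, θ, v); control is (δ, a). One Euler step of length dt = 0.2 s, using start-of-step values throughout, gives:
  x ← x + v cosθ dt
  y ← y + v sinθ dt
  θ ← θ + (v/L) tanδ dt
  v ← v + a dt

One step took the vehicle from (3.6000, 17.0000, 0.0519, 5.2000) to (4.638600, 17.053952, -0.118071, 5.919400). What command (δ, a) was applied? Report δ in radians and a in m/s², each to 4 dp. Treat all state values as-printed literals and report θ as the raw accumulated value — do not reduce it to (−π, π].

a = (v'−v)/dt = (0.719400)/0.2 = 3.5970
Δθ = θ'−θ = -0.169971;  (v·dt/L) = 5.2000·0.2/2.4 = 0.433333
tan δ = Δθ·L/(v·dt) = -0.392241  →  δ = -0.3738

δ = -0.3738, a = 3.5970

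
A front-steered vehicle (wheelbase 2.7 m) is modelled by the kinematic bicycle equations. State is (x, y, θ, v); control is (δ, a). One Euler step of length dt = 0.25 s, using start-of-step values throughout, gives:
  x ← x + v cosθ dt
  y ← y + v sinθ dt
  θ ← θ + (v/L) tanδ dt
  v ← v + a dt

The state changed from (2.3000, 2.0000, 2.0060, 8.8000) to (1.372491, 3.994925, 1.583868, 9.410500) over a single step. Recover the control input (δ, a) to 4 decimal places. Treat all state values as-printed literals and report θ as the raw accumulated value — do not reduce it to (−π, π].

δ = -0.4780, a = 2.4420

a = (v'−v)/dt = (0.610500)/0.25 = 2.4420
Δθ = θ'−θ = -0.422132;  (v·dt/L) = 8.8000·0.25/2.7 = 0.814815
tan δ = Δθ·L/(v·dt) = -0.518071  →  δ = -0.4780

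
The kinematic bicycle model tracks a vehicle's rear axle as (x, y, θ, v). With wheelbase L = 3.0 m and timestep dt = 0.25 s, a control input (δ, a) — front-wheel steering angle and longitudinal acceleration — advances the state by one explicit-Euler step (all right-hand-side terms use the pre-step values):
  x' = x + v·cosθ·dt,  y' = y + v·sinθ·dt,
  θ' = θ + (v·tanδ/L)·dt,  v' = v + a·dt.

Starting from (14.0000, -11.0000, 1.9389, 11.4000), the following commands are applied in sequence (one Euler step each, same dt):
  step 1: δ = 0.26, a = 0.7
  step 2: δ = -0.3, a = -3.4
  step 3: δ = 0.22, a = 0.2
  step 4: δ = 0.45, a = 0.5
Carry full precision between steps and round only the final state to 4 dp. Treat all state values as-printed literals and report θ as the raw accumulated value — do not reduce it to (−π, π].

after step 1 (δ=0.26, a=0.7): (12.974437, -8.340917, 2.191620, 11.575000)
after step 2 (δ=-0.3, a=-3.4): (11.291126, -5.987143, 1.893240, 10.725000)
after step 3 (δ=0.22, a=0.2): (10.441478, -3.444074, 2.093100, 10.775000)
after step 4 (δ=0.45, a=0.5): (9.097626, -1.109476, 2.526843, 10.900000)

(9.0976, -1.1095, 2.5268, 10.9000)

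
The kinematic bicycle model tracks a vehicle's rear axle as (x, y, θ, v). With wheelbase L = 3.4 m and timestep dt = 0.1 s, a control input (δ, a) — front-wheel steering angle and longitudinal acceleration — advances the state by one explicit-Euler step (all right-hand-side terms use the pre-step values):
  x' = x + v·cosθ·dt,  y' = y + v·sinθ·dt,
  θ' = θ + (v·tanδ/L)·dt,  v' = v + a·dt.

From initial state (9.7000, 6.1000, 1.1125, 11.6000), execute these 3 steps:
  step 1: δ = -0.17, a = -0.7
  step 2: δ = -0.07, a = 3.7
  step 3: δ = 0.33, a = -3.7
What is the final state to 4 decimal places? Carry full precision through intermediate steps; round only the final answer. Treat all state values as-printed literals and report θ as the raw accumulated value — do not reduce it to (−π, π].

after step 1 (δ=-0.17, a=-0.7): (10.213208, 7.140297, 1.053935, 11.530000)
after step 2 (δ=-0.07, a=3.7): (10.782968, 8.142685, 1.030158, 11.900000)
after step 3 (δ=0.33, a=-3.7): (11.395442, 9.162968, 1.150041, 11.530000)

(11.3954, 9.1630, 1.1500, 11.5300)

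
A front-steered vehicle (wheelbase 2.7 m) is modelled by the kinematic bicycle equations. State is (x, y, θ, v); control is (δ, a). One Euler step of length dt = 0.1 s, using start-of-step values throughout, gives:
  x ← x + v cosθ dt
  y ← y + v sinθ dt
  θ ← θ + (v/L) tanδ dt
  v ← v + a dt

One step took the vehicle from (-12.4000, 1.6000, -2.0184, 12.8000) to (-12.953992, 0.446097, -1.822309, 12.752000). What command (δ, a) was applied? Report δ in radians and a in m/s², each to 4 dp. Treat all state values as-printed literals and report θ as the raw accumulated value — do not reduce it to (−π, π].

a = (v'−v)/dt = (-0.048000)/0.1 = -0.4800
Δθ = θ'−θ = 0.196091;  (v·dt/L) = 12.8000·0.1/2.7 = 0.474074
tan δ = Δθ·L/(v·dt) = 0.413629  →  δ = 0.3922

δ = 0.3922, a = -0.4800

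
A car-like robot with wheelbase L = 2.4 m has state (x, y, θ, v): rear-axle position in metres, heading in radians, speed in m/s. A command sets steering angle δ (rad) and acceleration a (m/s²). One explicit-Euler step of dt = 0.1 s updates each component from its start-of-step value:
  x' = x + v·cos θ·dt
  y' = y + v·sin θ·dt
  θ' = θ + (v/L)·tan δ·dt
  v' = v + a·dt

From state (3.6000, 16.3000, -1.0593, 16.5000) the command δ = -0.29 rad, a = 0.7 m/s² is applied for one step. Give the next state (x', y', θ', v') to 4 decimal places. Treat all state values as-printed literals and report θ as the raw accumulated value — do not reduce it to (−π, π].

x' = 3.6000 + 16.5000·cos(-1.0593)·0.1 = 4.4076
y' = 16.3000 + 16.5000·sin(-1.0593)·0.1 = 14.8612
θ' = -1.0593 + (16.5000/2.4)·tan(-0.29)·0.1 = -1.2645
v' = 16.5000 + 0.7000·0.1 = 16.5700

(4.4076, 14.8612, -1.2645, 16.5700)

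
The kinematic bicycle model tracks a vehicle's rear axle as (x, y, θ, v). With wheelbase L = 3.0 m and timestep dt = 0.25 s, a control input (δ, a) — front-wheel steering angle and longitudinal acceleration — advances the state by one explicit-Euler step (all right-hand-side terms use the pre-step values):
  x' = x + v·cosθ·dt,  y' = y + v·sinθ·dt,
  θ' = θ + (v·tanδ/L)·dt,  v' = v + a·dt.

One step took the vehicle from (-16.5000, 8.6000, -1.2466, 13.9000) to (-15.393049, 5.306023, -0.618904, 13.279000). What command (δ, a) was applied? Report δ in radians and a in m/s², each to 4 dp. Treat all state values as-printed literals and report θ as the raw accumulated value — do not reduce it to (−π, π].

δ = 0.4966, a = -2.4840

a = (v'−v)/dt = (-0.621000)/0.25 = -2.4840
Δθ = θ'−θ = 0.627696;  (v·dt/L) = 13.9000·0.25/3.0 = 1.158333
tan δ = Δθ·L/(v·dt) = 0.541896  →  δ = 0.4966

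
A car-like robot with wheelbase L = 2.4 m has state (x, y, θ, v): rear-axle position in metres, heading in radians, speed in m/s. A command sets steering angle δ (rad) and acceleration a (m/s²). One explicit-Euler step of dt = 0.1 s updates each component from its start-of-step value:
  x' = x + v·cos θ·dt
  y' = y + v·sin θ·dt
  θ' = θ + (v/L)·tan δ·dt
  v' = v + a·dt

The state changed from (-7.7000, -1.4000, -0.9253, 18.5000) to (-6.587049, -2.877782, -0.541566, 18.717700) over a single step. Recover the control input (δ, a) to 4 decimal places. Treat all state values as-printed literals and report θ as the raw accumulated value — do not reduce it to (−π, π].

δ = 0.4619, a = 2.1770

a = (v'−v)/dt = (0.217700)/0.1 = 2.1770
Δθ = θ'−θ = 0.383734;  (v·dt/L) = 18.5000·0.1/2.4 = 0.770833
tan δ = Δθ·L/(v·dt) = 0.497817  →  δ = 0.4619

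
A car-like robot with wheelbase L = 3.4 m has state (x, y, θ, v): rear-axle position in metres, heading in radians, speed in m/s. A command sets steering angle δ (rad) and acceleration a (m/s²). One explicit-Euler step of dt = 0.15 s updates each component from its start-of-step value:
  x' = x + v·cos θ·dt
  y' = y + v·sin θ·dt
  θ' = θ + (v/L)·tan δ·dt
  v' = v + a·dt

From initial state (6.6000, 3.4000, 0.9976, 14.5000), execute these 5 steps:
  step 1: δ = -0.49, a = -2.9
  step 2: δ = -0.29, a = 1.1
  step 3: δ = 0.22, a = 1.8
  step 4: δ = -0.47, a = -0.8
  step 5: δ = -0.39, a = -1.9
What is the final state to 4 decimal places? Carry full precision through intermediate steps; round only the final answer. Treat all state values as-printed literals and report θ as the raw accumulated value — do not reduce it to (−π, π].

(15.2025, 9.3426, 0.0259, 14.0950)

after step 1 (δ=-0.49, a=-2.9): (7.779547, 5.227374, 0.656388, 14.065000)
after step 2 (δ=-0.29, a=1.1): (9.450893, 6.514869, 0.471219, 14.230000)
after step 3 (δ=0.22, a=1.8): (11.352766, 7.483874, 0.611606, 14.500000)
after step 4 (δ=-0.47, a=-0.8): (13.133497, 8.732722, 0.286657, 14.380000)
after step 5 (δ=-0.39, a=-1.9): (15.202480, 9.342608, 0.025879, 14.095000)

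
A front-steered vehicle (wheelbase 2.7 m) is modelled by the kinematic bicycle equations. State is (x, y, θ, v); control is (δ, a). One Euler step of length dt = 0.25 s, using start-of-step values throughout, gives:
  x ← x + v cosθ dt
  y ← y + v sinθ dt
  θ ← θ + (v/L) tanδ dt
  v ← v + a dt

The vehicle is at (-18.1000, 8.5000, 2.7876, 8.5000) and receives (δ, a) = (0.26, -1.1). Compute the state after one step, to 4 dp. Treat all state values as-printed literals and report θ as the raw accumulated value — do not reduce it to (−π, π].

x' = -18.1000 + 8.5000·cos(2.7876)·0.25 = -20.0932
y' = 8.5000 + 8.5000·sin(2.7876)·0.25 = 9.2366
θ' = 2.7876 + (8.5000/2.7)·tan(0.26)·0.25 = 2.9970
v' = 8.5000 − 1.1000·0.25 = 8.2250

(-20.0932, 9.2366, 2.9970, 8.2250)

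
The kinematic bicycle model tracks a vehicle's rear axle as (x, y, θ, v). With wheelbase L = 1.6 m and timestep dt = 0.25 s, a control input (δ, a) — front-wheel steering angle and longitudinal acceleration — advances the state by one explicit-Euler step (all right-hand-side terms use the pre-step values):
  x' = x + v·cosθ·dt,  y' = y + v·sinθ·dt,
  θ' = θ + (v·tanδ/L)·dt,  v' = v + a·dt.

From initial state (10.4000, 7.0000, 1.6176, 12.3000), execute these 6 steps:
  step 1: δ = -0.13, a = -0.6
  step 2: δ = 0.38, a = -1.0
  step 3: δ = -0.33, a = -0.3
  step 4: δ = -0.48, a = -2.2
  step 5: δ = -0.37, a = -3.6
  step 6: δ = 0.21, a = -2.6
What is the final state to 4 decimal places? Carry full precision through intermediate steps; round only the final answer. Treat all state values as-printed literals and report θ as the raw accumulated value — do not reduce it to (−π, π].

(14.5532, 19.5302, 0.1880, 9.7250)

after step 1 (δ=-0.13, a=-0.6): (10.256131, 10.071633, 1.366339, 12.150000)
after step 2 (δ=0.38, a=-1.0): (10.872852, 13.045866, 2.124599, 11.900000)
after step 3 (δ=-0.33, a=-0.3): (9.308223, 15.576194, 1.487717, 11.825000)
after step 4 (δ=-0.48, a=-2.2): (9.553544, 18.522248, 0.525807, 11.275000)
after step 5 (δ=-0.37, a=-3.6): (11.991534, 19.937010, -0.157499, 10.375000)
after step 6 (δ=0.21, a=-2.6): (14.553181, 19.530185, 0.188025, 9.725000)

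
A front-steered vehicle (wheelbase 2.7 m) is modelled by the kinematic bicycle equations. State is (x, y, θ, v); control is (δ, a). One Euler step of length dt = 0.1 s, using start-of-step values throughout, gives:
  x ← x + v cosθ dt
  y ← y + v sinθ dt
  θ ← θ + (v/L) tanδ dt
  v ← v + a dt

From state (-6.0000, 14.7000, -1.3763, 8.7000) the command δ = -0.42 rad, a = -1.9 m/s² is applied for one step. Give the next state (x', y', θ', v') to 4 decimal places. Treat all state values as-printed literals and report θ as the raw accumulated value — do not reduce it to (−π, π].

(-5.8319, 13.8464, -1.5202, 8.5100)

x' = -6.0000 + 8.7000·cos(-1.3763)·0.1 = -5.8319
y' = 14.7000 + 8.7000·sin(-1.3763)·0.1 = 13.8464
θ' = -1.3763 + (8.7000/2.7)·tan(-0.42)·0.1 = -1.5202
v' = 8.7000 − 1.9000·0.1 = 8.5100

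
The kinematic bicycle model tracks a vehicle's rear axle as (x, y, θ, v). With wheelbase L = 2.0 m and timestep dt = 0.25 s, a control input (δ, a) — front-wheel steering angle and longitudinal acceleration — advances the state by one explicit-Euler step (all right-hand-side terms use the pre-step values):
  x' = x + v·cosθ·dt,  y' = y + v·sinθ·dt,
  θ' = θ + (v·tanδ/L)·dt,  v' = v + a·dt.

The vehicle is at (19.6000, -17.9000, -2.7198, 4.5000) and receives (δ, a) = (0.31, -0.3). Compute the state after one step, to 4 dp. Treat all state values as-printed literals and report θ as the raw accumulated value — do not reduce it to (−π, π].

(18.5736, -18.3606, -2.5396, 4.4250)

x' = 19.6000 + 4.5000·cos(-2.7198)·0.25 = 18.5736
y' = -17.9000 + 4.5000·sin(-2.7198)·0.25 = -18.3606
θ' = -2.7198 + (4.5000/2.0)·tan(0.31)·0.25 = -2.5396
v' = 4.5000 − 0.3000·0.25 = 4.4250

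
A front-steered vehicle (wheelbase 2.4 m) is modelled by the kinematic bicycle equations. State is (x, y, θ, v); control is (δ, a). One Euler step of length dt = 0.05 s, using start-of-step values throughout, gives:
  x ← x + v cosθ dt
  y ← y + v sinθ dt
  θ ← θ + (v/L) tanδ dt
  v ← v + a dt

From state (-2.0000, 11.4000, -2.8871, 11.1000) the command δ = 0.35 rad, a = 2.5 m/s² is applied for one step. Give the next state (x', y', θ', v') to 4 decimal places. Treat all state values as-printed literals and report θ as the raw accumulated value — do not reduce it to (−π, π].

(-2.5371, 11.2603, -2.8027, 11.2250)

x' = -2.0000 + 11.1000·cos(-2.8871)·0.05 = -2.5371
y' = 11.4000 + 11.1000·sin(-2.8871)·0.05 = 11.2603
θ' = -2.8871 + (11.1000/2.4)·tan(0.35)·0.05 = -2.8027
v' = 11.1000 + 2.5000·0.05 = 11.2250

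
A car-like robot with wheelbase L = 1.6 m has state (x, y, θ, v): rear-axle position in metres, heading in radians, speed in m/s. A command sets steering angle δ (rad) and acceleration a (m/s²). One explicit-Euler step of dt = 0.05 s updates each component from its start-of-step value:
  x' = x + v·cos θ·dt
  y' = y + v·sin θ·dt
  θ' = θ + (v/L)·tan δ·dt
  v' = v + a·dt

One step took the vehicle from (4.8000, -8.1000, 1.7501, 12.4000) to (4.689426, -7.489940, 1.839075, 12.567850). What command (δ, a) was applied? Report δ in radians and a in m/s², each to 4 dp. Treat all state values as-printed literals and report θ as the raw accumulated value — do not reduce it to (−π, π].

δ = 0.2257, a = 3.3570

a = (v'−v)/dt = (0.167850)/0.05 = 3.3570
Δθ = θ'−θ = 0.088975;  (v·dt/L) = 12.4000·0.05/1.6 = 0.387500
tan δ = Δθ·L/(v·dt) = 0.229613  →  δ = 0.2257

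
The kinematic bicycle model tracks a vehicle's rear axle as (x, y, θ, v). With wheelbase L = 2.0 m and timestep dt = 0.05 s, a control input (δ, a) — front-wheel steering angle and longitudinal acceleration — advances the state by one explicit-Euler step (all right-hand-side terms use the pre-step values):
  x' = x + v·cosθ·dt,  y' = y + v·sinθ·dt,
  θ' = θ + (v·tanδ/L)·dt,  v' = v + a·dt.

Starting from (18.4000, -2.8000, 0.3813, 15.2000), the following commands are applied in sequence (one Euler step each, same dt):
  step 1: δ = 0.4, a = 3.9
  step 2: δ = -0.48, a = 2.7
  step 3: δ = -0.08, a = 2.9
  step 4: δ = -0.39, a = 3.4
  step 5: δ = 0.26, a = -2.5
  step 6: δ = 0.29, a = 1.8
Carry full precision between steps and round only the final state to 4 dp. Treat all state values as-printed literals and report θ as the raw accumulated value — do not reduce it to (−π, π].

(22.7868, -1.3046, 0.3720, 15.8100)

after step 1 (δ=0.4, a=3.9): (19.105418, -2.517183, 0.541961, 15.395000)
after step 2 (δ=-0.48, a=2.7): (19.764862, -2.120133, 0.341591, 15.530000)
after step 3 (δ=-0.08, a=2.9): (20.496498, -1.860015, 0.310465, 15.675000)
after step 4 (δ=-0.39, a=3.4): (21.242778, -1.620579, 0.149383, 15.845000)
after step 5 (δ=0.26, a=-2.5): (22.026205, -1.502670, 0.254761, 15.720000)
after step 6 (δ=0.29, a=1.8): (22.786836, -1.304587, 0.372037, 15.810000)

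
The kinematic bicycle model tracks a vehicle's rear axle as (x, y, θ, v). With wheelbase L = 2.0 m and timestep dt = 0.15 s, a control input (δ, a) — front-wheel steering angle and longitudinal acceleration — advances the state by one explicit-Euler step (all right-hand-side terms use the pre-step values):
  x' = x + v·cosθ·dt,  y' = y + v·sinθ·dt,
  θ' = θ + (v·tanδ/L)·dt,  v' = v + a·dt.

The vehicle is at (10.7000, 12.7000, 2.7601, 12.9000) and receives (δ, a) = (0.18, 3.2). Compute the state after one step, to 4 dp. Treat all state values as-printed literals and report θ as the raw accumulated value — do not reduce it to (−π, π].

(8.9041, 13.4204, 2.9362, 13.3800)

x' = 10.7000 + 12.9000·cos(2.7601)·0.15 = 8.9041
y' = 12.7000 + 12.9000·sin(2.7601)·0.15 = 13.4204
θ' = 2.7601 + (12.9000/2.0)·tan(0.18)·0.15 = 2.9362
v' = 12.9000 + 3.2000·0.15 = 13.3800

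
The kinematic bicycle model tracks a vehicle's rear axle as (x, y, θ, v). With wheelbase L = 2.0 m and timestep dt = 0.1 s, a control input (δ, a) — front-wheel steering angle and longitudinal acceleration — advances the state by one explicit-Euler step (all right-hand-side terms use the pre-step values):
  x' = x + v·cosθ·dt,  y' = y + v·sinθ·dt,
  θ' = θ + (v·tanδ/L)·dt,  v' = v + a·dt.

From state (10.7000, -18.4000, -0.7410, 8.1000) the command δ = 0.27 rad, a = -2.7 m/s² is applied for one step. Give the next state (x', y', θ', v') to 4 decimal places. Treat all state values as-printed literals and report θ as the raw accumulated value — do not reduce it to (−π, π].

(11.2976, -18.9468, -0.6289, 7.8300)

x' = 10.7000 + 8.1000·cos(-0.7410)·0.1 = 11.2976
y' = -18.4000 + 8.1000·sin(-0.7410)·0.1 = -18.9468
θ' = -0.7410 + (8.1000/2.0)·tan(0.27)·0.1 = -0.6289
v' = 8.1000 − 2.7000·0.1 = 7.8300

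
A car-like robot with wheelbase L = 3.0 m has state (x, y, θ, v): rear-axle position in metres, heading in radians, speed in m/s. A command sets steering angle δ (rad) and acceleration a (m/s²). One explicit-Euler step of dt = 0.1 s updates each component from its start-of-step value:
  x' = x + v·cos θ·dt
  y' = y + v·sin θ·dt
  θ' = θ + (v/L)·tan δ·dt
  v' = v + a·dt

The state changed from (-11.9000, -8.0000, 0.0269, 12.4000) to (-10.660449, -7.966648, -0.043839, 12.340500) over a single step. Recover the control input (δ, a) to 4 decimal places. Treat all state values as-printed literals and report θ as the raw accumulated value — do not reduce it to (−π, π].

a = (v'−v)/dt = (-0.059500)/0.1 = -0.5950
Δθ = θ'−θ = -0.070739;  (v·dt/L) = 12.4000·0.1/3.0 = 0.413333
tan δ = Δθ·L/(v·dt) = -0.171143  →  δ = -0.1695

δ = -0.1695, a = -0.5950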